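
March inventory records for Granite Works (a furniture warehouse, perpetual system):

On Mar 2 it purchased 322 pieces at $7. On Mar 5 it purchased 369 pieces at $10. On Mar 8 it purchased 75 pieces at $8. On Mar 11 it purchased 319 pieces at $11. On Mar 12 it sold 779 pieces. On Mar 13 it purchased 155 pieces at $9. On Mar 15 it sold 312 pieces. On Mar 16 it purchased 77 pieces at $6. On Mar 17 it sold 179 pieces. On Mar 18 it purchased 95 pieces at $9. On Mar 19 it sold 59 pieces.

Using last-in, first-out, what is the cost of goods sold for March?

Mar 12, 779 sold [LIFO — newest first]: 319 @ $11 + 75 @ $8 + 369 @ $10 + 16 @ $7 = $7,911
Mar 15, 312 sold [LIFO — newest first]: 155 @ $9 + 157 @ $7 = $2,494
Mar 17, 179 sold [LIFO — newest first]: 77 @ $6 + 102 @ $7 = $1,176
Mar 19, 59 sold [LIFO — newest first]: 59 @ $9 = $531
Total COGS = $7,911 + $2,494 + $1,176 + $531 = $12,112
Ending inventory: 47 @ $7 + 36 @ $9 = $653

COGS = $12,112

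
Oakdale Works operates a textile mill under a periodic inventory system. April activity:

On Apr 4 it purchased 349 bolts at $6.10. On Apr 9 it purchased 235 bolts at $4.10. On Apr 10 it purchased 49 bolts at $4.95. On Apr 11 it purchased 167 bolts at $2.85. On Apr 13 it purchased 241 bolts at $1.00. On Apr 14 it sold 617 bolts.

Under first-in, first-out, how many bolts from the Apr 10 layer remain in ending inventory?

16

Apr 14, 617 sold [FIFO — oldest first]: 349 @ $6.10 + 235 @ $4.10 + 33 @ $4.95 = $3,255.75
Ending inventory: 16 @ $4.95 + 167 @ $2.85 + 241 @ $1.00 = $796.15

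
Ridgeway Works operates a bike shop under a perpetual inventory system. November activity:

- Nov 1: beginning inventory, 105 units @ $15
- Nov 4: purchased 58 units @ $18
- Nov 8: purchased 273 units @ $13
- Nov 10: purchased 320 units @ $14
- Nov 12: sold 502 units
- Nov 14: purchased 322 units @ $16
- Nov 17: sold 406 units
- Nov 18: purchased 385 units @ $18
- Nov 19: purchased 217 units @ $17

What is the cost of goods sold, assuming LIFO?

COGS = $13,090

Nov 12, 502 sold [LIFO — newest first]: 320 @ $14 + 182 @ $13 = $6,846
Nov 17, 406 sold [LIFO — newest first]: 322 @ $16 + 84 @ $13 = $6,244
Total COGS = $6,846 + $6,244 = $13,090
Ending inventory: 105 @ $15 + 58 @ $18 + 7 @ $13 + 385 @ $18 + 217 @ $17 = $13,329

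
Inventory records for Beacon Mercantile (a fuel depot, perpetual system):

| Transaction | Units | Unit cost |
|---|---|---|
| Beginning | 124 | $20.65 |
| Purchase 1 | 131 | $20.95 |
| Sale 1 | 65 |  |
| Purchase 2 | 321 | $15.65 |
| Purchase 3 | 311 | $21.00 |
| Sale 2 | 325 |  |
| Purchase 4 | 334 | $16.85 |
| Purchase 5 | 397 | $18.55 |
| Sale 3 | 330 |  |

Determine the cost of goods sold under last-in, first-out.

COGS = $14,233.35

Sale 1 (65) [LIFO — newest first]: 65 @ $20.95 = $1,361.75
Sale 2 (325) [LIFO — newest first]: 311 @ $21.00 + 14 @ $15.65 = $6,750.10
Sale 3 (330) [LIFO — newest first]: 330 @ $18.55 = $6,121.50
Total COGS = $1,361.75 + $6,750.10 + $6,121.50 = $14,233.35
Ending inventory: 124 @ $20.65 + 66 @ $20.95 + 307 @ $15.65 + 334 @ $16.85 + 67 @ $18.55 = $15,618.60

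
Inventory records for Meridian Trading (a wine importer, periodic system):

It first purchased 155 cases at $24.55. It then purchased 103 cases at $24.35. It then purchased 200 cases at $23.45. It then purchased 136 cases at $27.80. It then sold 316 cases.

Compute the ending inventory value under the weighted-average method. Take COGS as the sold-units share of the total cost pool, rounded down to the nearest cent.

Sale 1, sell 316: 316/594 × $14,784.10 → $7,864.94
Ending inventory (cost pool remaining) = $6,919.16

Ending inventory = $6,919.16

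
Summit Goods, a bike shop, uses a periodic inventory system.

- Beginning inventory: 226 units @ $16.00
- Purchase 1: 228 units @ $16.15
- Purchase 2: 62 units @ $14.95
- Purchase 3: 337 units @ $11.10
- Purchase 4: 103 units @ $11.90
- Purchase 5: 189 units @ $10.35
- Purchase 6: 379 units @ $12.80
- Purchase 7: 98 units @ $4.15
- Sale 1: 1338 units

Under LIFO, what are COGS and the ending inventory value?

Sale 1 (1338) [LIFO — newest first]: 98 @ $4.15 + 379 @ $12.80 + 189 @ $10.35 + 103 @ $11.90 + 337 @ $11.10 + 62 @ $14.95 + 170 @ $16.15 = $15,852.85
Ending inventory: 226 @ $16.00 + 58 @ $16.15 = $4,552.70
Check: goods available $20,405.55 = COGS $15,852.85 + ending $4,552.70

COGS = $15,852.85; ending inventory = $4,552.70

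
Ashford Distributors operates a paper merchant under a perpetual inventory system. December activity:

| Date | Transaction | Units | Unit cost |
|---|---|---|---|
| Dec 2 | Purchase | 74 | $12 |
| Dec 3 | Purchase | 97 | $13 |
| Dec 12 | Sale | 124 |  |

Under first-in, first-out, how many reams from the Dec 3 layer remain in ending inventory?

47

Dec 12, 124 sold [FIFO — oldest first]: 74 @ $12 + 50 @ $13 = $1,538
Ending inventory: 47 @ $13 = $611
Check: goods available $2,149 = COGS $1,538 + ending $611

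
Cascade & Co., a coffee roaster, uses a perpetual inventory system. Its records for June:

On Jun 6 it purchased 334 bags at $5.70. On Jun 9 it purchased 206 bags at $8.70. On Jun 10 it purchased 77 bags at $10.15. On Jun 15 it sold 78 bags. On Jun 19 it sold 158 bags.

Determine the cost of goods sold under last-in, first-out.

Jun 15, 78 sold [LIFO — newest first]: 77 @ $10.15 + 1 @ $8.70 = $790.25
Jun 19, 158 sold [LIFO — newest first]: 158 @ $8.70 = $1,374.60
Total COGS = $790.25 + $1,374.60 = $2,164.85
Ending inventory: 334 @ $5.70 + 47 @ $8.70 = $2,312.70
Check: goods available $4,477.55 = COGS $2,164.85 + ending $2,312.70

COGS = $2,164.85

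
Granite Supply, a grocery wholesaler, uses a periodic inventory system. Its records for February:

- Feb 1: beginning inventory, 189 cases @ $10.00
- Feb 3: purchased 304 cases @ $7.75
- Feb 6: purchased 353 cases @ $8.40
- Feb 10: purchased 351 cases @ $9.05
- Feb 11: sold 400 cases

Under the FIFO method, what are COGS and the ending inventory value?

COGS = $3,525.25; ending inventory = $6,862.50

Feb 11, 400 sold [FIFO — oldest first]: 189 @ $10.00 + 211 @ $7.75 = $3,525.25
Ending inventory: 93 @ $7.75 + 353 @ $8.40 + 351 @ $9.05 = $6,862.50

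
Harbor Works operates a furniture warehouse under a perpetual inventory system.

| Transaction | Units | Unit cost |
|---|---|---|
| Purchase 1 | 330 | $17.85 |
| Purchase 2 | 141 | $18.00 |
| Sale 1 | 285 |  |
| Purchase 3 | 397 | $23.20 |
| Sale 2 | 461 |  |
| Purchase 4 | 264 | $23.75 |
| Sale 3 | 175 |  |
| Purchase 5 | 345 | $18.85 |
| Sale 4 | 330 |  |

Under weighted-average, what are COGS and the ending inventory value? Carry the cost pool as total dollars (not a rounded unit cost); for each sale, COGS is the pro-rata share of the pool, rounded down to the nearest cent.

After Purchase 1: 330 on hand, pool $5,890.50 (≈ $17.8500 each)
After Purchase 2: 471 on hand, pool $8,428.50 (≈ $17.8949 each)
Sale 1, sell 285: 285/471 × $8,428.50 → $5,100.04
After Purchase 3: 583 on hand, pool $12,538.86 (≈ $21.5075 each)
Sale 2, sell 461: 461/583 × $12,538.86 → $9,914.94
After Purchase 4: 386 on hand, pool $8,893.92 (≈ $23.0412 each)
Sale 3, sell 175: 175/386 × $8,893.92 → $4,032.21
After Purchase 5: 556 on hand, pool $11,364.96 (≈ $20.4406 each)
Sale 4, sell 330: 330/556 × $11,364.96 → $6,745.38
Total COGS = $5,100.04 + $9,914.94 + $4,032.21 + $6,745.38 = $25,792.57
Ending inventory (cost pool remaining) = $4,619.58

COGS = $25,792.57; ending inventory = $4,619.58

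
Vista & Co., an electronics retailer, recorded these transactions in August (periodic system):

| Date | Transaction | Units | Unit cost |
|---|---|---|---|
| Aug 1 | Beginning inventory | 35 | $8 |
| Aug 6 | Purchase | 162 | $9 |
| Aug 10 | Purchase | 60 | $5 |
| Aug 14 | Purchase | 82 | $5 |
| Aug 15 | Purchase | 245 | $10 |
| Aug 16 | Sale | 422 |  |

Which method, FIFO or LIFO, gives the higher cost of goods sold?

LIFO

FIFO COGS: 35 @ $8 + 162 @ $9 + 60 @ $5 + 82 @ $5 + 83 @ $10 = $3,278
LIFO COGS: 245 @ $10 + 82 @ $5 + 60 @ $5 + 35 @ $9 = $3,475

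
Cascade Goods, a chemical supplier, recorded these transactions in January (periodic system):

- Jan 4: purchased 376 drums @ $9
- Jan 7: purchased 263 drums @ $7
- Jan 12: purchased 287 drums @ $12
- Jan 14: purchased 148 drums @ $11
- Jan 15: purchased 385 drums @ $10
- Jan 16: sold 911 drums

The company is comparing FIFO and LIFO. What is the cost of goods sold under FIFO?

FIFO COGS: 376 @ $9 + 263 @ $7 + 272 @ $12 = $8,489
LIFO COGS: 385 @ $10 + 148 @ $11 + 287 @ $12 + 91 @ $7 = $9,559

COGS = $8,489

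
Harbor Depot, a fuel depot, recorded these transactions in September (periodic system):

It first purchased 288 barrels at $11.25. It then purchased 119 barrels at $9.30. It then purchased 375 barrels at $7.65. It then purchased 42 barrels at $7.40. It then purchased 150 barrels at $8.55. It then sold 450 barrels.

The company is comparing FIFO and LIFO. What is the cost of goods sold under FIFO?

FIFO COGS: 288 @ $11.25 + 119 @ $9.30 + 43 @ $7.65 = $4,675.65
LIFO COGS: 150 @ $8.55 + 42 @ $7.40 + 258 @ $7.65 = $3,567.00

COGS = $4,675.65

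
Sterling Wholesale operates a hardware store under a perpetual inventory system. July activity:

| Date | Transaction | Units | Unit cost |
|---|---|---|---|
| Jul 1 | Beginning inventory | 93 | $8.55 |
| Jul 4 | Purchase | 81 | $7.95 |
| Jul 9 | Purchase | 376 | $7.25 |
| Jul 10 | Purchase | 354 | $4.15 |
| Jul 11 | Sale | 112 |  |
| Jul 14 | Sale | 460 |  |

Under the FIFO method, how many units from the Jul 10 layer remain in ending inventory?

332

Jul 11, 112 sold [FIFO — oldest first]: 93 @ $8.55 + 19 @ $7.95 = $946.20
Jul 14, 460 sold [FIFO — oldest first]: 62 @ $7.95 + 376 @ $7.25 + 22 @ $4.15 = $3,310.20
Total COGS = $946.20 + $3,310.20 = $4,256.40
Ending inventory: 332 @ $4.15 = $1,377.80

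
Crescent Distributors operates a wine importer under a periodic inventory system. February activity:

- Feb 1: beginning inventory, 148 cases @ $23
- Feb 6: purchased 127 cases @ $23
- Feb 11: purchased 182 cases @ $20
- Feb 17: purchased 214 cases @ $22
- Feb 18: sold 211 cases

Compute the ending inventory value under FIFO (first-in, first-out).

Ending inventory = $9,820

Feb 18, 211 sold [FIFO — oldest first]: 148 @ $23 + 63 @ $23 = $4,853
Ending inventory: 64 @ $23 + 182 @ $20 + 214 @ $22 = $9,820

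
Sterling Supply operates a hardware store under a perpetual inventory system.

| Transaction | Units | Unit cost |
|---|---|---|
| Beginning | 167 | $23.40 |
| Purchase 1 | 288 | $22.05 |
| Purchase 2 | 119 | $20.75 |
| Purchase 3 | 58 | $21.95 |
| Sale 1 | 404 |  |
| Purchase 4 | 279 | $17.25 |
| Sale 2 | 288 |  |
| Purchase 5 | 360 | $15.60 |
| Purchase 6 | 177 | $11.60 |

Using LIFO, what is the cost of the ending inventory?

Sale 1 (404) [LIFO — newest first]: 58 @ $21.95 + 119 @ $20.75 + 227 @ $22.05 = $8,747.70
Sale 2 (288) [LIFO — newest first]: 279 @ $17.25 + 9 @ $22.05 = $5,011.20
Total COGS = $8,747.70 + $5,011.20 = $13,758.90
Ending inventory: 167 @ $23.40 + 52 @ $22.05 + 360 @ $15.60 + 177 @ $11.60 = $12,723.60
Check: goods available $26,482.50 = COGS $13,758.90 + ending $12,723.60

Ending inventory = $12,723.60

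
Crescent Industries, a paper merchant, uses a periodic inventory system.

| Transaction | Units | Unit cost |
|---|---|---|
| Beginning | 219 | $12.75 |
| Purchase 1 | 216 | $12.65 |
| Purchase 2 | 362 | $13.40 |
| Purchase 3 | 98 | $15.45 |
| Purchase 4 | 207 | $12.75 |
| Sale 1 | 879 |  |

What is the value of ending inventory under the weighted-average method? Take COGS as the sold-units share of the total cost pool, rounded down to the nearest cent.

Sale 1, sell 879: 879/1102 × $14,528.80 → $11,588.76
Ending inventory (cost pool remaining) = $2,940.04
Check: goods available $14,528.80 = COGS $11,588.76 + ending $2,940.04

Ending inventory = $2,940.04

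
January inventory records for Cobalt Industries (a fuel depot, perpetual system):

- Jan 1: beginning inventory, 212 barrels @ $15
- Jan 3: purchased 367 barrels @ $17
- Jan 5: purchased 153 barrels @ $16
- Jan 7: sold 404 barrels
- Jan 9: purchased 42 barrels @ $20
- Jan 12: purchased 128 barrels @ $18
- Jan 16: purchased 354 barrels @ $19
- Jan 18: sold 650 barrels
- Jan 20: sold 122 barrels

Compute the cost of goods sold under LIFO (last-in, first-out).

COGS = $20,537

Jan 7, 404 sold [LIFO — newest first]: 153 @ $16 + 251 @ $17 = $6,715
Jan 18, 650 sold [LIFO — newest first]: 354 @ $19 + 128 @ $18 + 42 @ $20 + 116 @ $17 + 10 @ $15 = $11,992
Jan 20, 122 sold [LIFO — newest first]: 122 @ $15 = $1,830
Total COGS = $6,715 + $11,992 + $1,830 = $20,537
Ending inventory: 80 @ $15 = $1,200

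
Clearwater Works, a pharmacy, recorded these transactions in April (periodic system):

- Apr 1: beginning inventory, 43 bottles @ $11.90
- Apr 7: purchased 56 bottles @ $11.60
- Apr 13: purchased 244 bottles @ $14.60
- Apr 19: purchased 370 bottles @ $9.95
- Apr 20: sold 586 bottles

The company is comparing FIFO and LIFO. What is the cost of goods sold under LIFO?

FIFO COGS: 43 @ $11.90 + 56 @ $11.60 + 244 @ $14.60 + 243 @ $9.95 = $7,141.55
LIFO COGS: 370 @ $9.95 + 216 @ $14.60 = $6,835.10

COGS = $6,835.10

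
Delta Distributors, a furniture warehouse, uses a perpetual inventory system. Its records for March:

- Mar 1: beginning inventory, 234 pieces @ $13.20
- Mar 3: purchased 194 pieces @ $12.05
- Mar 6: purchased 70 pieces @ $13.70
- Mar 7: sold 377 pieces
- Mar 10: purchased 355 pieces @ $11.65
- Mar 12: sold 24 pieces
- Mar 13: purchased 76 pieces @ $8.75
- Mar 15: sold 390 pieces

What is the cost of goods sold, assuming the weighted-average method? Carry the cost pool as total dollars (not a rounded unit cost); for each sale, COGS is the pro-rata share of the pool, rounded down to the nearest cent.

After Mar 1: 234 on hand, pool $3,088.80 (≈ $13.2000 each)
After Mar 3: 428 on hand, pool $5,426.50 (≈ $12.6787 each)
After Mar 6: 498 on hand, pool $6,385.50 (≈ $12.8223 each)
Mar 7, sell 377: 377/498 × $6,385.50 → $4,834.00
After Mar 10: 476 on hand, pool $5,687.25 (≈ $11.9480 each)
Mar 12, sell 24: 24/476 × $5,687.25 → $286.75
After Mar 13: 528 on hand, pool $6,065.50 (≈ $11.4877 each)
Mar 15, sell 390: 390/528 × $6,065.50 → $4,480.19
Total COGS = $4,834.00 + $286.75 + $4,480.19 = $9,600.94
Ending inventory (cost pool remaining) = $1,585.31

COGS = $9,600.94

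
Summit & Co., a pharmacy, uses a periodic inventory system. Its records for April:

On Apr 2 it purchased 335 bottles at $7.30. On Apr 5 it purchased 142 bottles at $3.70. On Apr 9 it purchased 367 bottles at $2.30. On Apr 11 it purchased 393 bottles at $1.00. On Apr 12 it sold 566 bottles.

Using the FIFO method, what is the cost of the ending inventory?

Apr 12, 566 sold [FIFO — oldest first]: 335 @ $7.30 + 142 @ $3.70 + 89 @ $2.30 = $3,175.60
Ending inventory: 278 @ $2.30 + 393 @ $1.00 = $1,032.40
Check: goods available $4,208.00 = COGS $3,175.60 + ending $1,032.40

Ending inventory = $1,032.40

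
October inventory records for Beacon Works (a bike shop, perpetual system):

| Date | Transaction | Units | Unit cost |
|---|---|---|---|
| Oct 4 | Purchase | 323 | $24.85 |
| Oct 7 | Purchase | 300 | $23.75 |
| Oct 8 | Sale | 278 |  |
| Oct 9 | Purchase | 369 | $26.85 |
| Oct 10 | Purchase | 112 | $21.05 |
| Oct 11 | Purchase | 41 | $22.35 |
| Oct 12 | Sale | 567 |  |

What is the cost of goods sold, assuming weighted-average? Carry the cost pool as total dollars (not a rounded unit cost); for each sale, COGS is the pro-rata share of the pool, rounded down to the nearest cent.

COGS = $20,868.75

After Oct 4: 323 on hand, pool $8,026.55 (≈ $24.8500 each)
After Oct 7: 623 on hand, pool $15,151.55 (≈ $24.3203 each)
Oct 8, sell 278: 278/623 × $15,151.55 → $6,761.04
After Oct 9: 714 on hand, pool $18,298.16 (≈ $25.6277 each)
After Oct 10: 826 on hand, pool $20,655.76 (≈ $25.0070 each)
After Oct 11: 867 on hand, pool $21,572.11 (≈ $24.8813 each)
Oct 12, sell 567: 567/867 × $21,572.11 → $14,107.71
Total COGS = $6,761.04 + $14,107.71 = $20,868.75
Ending inventory (cost pool remaining) = $7,464.40
Check: goods available $28,333.15 = COGS $20,868.75 + ending $7,464.40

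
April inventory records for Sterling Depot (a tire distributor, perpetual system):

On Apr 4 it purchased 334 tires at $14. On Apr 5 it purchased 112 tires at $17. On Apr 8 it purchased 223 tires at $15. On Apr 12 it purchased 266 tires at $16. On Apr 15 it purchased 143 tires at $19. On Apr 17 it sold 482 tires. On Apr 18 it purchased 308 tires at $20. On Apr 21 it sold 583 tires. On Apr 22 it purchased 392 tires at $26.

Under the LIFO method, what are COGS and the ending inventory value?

COGS = $18,564; ending inventory = $14,686

Apr 17, 482 sold [LIFO — newest first]: 143 @ $19 + 266 @ $16 + 73 @ $15 = $8,068
Apr 21, 583 sold [LIFO — newest first]: 308 @ $20 + 150 @ $15 + 112 @ $17 + 13 @ $14 = $10,496
Total COGS = $8,068 + $10,496 = $18,564
Ending inventory: 321 @ $14 + 392 @ $26 = $14,686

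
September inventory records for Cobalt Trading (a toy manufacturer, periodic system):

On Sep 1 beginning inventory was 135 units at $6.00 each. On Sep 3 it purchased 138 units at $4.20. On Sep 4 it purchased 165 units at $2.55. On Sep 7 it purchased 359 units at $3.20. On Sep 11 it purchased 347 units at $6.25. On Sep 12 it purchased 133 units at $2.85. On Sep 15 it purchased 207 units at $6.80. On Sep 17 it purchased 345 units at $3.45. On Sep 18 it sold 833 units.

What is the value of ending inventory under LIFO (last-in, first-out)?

Sep 18, 833 sold [LIFO — newest first]: 345 @ $3.45 + 207 @ $6.80 + 133 @ $2.85 + 148 @ $6.25 = $3,901.90
Ending inventory: 135 @ $6.00 + 138 @ $4.20 + 165 @ $2.55 + 359 @ $3.20 + 199 @ $6.25 = $4,202.90
Check: goods available $8,104.80 = COGS $3,901.90 + ending $4,202.90

Ending inventory = $4,202.90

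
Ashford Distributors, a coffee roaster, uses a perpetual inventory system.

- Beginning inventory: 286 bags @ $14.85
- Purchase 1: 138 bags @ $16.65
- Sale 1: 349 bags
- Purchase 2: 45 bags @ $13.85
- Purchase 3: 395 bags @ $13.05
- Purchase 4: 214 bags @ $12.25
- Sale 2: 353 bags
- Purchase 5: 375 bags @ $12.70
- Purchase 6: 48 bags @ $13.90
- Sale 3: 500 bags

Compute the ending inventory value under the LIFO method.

Sale 1 (349) [LIFO — newest first]: 138 @ $16.65 + 211 @ $14.85 = $5,431.05
Sale 2 (353) [LIFO — newest first]: 214 @ $12.25 + 139 @ $13.05 = $4,435.45
Sale 3 (500) [LIFO — newest first]: 48 @ $13.90 + 375 @ $12.70 + 77 @ $13.05 = $6,434.55
Total COGS = $5,431.05 + $4,435.45 + $6,434.55 = $16,301.05
Ending inventory: 75 @ $14.85 + 45 @ $13.85 + 179 @ $13.05 = $4,072.95
Check: goods available $20,374.00 = COGS $16,301.05 + ending $4,072.95

Ending inventory = $4,072.95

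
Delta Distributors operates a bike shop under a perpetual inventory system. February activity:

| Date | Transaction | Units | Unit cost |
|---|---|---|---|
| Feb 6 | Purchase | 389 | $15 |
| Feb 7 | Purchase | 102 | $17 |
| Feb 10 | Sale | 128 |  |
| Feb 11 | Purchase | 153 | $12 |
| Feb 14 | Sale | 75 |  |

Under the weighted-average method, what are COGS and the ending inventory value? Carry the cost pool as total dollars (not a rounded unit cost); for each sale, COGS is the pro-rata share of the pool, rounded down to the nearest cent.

COGS = $3,053.38; ending inventory = $6,351.62

After Feb 6: 389 on hand, pool $5,835.00 (≈ $15.0000 each)
After Feb 7: 491 on hand, pool $7,569.00 (≈ $15.4155 each)
Feb 10, sell 128: 128/491 × $7,569.00 → $1,973.18
After Feb 11: 516 on hand, pool $7,431.82 (≈ $14.4028 each)
Feb 14, sell 75: 75/516 × $7,431.82 → $1,080.20
Total COGS = $1,973.18 + $1,080.20 = $3,053.38
Ending inventory (cost pool remaining) = $6,351.62
Check: goods available $9,405.00 = COGS $3,053.38 + ending $6,351.62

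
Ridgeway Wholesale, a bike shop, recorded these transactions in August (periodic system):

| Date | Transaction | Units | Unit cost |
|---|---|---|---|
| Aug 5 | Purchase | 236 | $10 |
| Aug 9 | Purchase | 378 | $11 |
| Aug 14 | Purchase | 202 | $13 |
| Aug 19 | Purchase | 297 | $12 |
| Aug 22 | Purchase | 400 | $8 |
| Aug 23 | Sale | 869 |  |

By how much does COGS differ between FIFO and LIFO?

FIFO COGS: 236 @ $10 + 378 @ $11 + 202 @ $13 + 53 @ $12 = $9,780
LIFO COGS: 400 @ $8 + 297 @ $12 + 172 @ $13 = $9,000
Difference = |$9,780 − $9,000| = $780

$780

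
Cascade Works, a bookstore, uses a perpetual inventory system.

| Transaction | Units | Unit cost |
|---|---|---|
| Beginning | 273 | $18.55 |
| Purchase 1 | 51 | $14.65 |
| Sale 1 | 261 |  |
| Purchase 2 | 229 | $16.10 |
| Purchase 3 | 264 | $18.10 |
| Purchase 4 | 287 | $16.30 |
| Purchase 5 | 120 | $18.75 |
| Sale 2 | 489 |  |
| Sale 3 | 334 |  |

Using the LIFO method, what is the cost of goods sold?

COGS = $18,796.35

Sale 1 (261) [LIFO — newest first]: 51 @ $14.65 + 210 @ $18.55 = $4,642.65
Sale 2 (489) [LIFO — newest first]: 120 @ $18.75 + 287 @ $16.30 + 82 @ $18.10 = $8,412.30
Sale 3 (334) [LIFO — newest first]: 182 @ $18.10 + 152 @ $16.10 = $5,741.40
Total COGS = $4,642.65 + $8,412.30 + $5,741.40 = $18,796.35
Ending inventory: 63 @ $18.55 + 77 @ $16.10 = $2,408.35
Check: goods available $21,204.70 = COGS $18,796.35 + ending $2,408.35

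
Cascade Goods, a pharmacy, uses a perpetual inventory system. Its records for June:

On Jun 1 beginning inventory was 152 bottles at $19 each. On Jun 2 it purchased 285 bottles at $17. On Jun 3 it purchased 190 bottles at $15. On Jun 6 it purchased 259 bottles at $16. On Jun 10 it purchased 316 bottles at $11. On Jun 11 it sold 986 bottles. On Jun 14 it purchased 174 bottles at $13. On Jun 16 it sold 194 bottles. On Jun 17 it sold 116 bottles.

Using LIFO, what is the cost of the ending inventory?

Ending inventory = $1,520

Jun 11, 986 sold [LIFO — newest first]: 316 @ $11 + 259 @ $16 + 190 @ $15 + 221 @ $17 = $14,227
Jun 16, 194 sold [LIFO — newest first]: 174 @ $13 + 20 @ $17 = $2,602
Jun 17, 116 sold [LIFO — newest first]: 44 @ $17 + 72 @ $19 = $2,116
Total COGS = $14,227 + $2,602 + $2,116 = $18,945
Ending inventory: 80 @ $19 = $1,520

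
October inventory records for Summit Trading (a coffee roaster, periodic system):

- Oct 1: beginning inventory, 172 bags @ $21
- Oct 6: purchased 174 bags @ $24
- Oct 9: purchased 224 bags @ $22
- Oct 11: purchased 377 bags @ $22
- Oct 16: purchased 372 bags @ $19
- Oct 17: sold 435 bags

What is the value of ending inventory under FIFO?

Oct 17, 435 sold [FIFO — oldest first]: 172 @ $21 + 174 @ $24 + 89 @ $22 = $9,746
Ending inventory: 135 @ $22 + 377 @ $22 + 372 @ $19 = $18,332

Ending inventory = $18,332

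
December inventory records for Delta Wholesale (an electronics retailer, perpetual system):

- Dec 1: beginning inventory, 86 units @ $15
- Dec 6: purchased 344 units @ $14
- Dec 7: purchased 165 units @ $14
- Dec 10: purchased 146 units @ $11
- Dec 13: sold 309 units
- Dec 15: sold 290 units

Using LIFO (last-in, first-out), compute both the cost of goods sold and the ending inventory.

Dec 13, 309 sold [LIFO — newest first]: 146 @ $11 + 163 @ $14 = $3,888
Dec 15, 290 sold [LIFO — newest first]: 2 @ $14 + 288 @ $14 = $4,060
Total COGS = $3,888 + $4,060 = $7,948
Ending inventory: 86 @ $15 + 56 @ $14 = $2,074
Check: goods available $10,022 = COGS $7,948 + ending $2,074

COGS = $7,948; ending inventory = $2,074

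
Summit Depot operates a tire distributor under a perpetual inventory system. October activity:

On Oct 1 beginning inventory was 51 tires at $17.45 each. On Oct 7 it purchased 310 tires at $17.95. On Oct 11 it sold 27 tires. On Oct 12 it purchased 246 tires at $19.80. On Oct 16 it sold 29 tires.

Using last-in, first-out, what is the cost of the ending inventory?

Ending inventory = $10,266.40

Oct 11, 27 sold [LIFO — newest first]: 27 @ $17.95 = $484.65
Oct 16, 29 sold [LIFO — newest first]: 29 @ $19.80 = $574.20
Total COGS = $484.65 + $574.20 = $1,058.85
Ending inventory: 51 @ $17.45 + 283 @ $17.95 + 217 @ $19.80 = $10,266.40
Check: goods available $11,325.25 = COGS $1,058.85 + ending $10,266.40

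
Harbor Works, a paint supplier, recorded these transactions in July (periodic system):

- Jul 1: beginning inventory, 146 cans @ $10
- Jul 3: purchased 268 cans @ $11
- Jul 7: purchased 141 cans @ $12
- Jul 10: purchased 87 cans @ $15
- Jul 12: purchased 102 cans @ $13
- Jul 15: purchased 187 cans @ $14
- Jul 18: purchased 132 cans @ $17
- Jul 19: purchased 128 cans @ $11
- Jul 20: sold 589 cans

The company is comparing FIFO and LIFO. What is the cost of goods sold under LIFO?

COGS = $8,196

FIFO COGS: 146 @ $10 + 268 @ $11 + 141 @ $12 + 34 @ $15 = $6,610
LIFO COGS: 128 @ $11 + 132 @ $17 + 187 @ $14 + 102 @ $13 + 40 @ $15 = $8,196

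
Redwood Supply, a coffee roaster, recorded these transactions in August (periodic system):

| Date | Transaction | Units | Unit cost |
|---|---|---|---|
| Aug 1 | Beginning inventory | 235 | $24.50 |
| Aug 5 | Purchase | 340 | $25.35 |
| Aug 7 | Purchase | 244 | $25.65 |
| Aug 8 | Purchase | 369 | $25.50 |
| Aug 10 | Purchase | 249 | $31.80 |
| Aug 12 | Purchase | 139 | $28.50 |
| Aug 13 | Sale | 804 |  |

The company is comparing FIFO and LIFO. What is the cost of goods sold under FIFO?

FIFO COGS: 235 @ $24.50 + 340 @ $25.35 + 229 @ $25.65 = $20,250.35
LIFO COGS: 139 @ $28.50 + 249 @ $31.80 + 369 @ $25.50 + 47 @ $25.65 = $22,494.75

COGS = $20,250.35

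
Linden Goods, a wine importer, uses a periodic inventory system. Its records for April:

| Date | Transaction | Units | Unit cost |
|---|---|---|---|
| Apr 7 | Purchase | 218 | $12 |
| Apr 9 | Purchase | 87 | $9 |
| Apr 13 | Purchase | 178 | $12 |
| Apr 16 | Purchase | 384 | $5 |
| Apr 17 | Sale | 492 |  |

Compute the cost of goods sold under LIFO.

Apr 17, 492 sold [LIFO — newest first]: 384 @ $5 + 108 @ $12 = $3,216
Ending inventory: 218 @ $12 + 87 @ $9 + 70 @ $12 = $4,239

COGS = $3,216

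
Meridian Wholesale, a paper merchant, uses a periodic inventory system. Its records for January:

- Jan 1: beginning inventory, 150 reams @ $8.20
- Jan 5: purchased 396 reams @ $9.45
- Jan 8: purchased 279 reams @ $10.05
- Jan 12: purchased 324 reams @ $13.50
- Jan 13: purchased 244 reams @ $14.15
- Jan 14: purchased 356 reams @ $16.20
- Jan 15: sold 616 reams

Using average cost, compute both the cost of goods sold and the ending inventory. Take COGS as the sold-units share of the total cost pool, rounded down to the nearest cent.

Jan 15, sell 616: 616/1749 × $21,369.95 → $7,526.52
Ending inventory (cost pool remaining) = $13,843.43
Check: goods available $21,369.95 = COGS $7,526.52 + ending $13,843.43

COGS = $7,526.52; ending inventory = $13,843.43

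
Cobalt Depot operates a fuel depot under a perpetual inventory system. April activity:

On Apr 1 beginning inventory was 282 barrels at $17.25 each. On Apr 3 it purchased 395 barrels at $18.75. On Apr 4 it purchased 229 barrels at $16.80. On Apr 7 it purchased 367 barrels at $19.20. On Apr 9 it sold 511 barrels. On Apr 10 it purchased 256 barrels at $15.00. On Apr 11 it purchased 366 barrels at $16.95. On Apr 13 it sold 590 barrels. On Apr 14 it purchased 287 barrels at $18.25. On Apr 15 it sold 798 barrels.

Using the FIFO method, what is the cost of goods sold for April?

COGS = $33,281.05

Apr 9, 511 sold [FIFO — oldest first]: 282 @ $17.25 + 229 @ $18.75 = $9,158.25
Apr 13, 590 sold [FIFO — oldest first]: 166 @ $18.75 + 229 @ $16.80 + 195 @ $19.20 = $10,703.70
Apr 15, 798 sold [FIFO — oldest first]: 172 @ $19.20 + 256 @ $15.00 + 366 @ $16.95 + 4 @ $18.25 = $13,419.10
Total COGS = $9,158.25 + $10,703.70 + $13,419.10 = $33,281.05
Ending inventory: 283 @ $18.25 = $5,164.75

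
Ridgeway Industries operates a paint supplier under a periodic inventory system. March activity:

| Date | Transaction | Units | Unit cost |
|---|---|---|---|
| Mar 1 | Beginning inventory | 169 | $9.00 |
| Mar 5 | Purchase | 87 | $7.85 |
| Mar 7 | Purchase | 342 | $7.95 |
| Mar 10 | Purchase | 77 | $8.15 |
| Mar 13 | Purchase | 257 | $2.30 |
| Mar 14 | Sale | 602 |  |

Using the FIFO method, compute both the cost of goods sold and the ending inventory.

COGS = $4,955.45; ending inventory = $1,186.05

Mar 14, 602 sold [FIFO — oldest first]: 169 @ $9.00 + 87 @ $7.85 + 342 @ $7.95 + 4 @ $8.15 = $4,955.45
Ending inventory: 73 @ $8.15 + 257 @ $2.30 = $1,186.05
Check: goods available $6,141.50 = COGS $4,955.45 + ending $1,186.05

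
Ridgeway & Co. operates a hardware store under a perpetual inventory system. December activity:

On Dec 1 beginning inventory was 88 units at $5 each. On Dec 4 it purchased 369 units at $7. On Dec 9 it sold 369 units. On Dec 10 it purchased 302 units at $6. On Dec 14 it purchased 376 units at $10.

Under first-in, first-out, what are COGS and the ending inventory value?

COGS = $2,407; ending inventory = $6,188

Dec 9, 369 sold [FIFO — oldest first]: 88 @ $5 + 281 @ $7 = $2,407
Ending inventory: 88 @ $7 + 302 @ $6 + 376 @ $10 = $6,188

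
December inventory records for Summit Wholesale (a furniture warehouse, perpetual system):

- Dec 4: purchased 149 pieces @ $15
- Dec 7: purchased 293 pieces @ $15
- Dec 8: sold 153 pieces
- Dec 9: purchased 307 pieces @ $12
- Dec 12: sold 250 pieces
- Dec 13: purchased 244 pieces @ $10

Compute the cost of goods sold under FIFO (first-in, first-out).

COGS = $6,045

Dec 8, 153 sold [FIFO — oldest first]: 149 @ $15 + 4 @ $15 = $2,295
Dec 12, 250 sold [FIFO — oldest first]: 250 @ $15 = $3,750
Total COGS = $2,295 + $3,750 = $6,045
Ending inventory: 39 @ $15 + 307 @ $12 + 244 @ $10 = $6,709
Check: goods available $12,754 = COGS $6,045 + ending $6,709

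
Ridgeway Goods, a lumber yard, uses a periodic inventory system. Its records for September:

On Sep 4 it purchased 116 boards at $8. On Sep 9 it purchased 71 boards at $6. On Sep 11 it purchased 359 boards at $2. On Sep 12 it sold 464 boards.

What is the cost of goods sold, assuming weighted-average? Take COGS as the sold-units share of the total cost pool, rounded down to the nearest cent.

COGS = $1,760.82

Sep 12, sell 464: 464/546 × $2,072.00 → $1,760.82
Ending inventory (cost pool remaining) = $311.18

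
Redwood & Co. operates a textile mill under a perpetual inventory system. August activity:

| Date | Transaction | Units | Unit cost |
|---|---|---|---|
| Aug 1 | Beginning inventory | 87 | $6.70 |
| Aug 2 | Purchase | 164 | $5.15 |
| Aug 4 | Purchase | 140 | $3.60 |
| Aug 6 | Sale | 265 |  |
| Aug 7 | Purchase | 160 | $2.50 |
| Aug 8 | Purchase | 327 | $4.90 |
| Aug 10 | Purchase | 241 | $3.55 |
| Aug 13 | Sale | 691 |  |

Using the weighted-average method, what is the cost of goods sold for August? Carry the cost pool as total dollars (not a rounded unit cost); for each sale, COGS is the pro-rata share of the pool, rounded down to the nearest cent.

COGS = $4,125.08

After Aug 1: 87 on hand, pool $582.90 (≈ $6.7000 each)
After Aug 2: 251 on hand, pool $1,427.50 (≈ $5.6873 each)
After Aug 4: 391 on hand, pool $1,931.50 (≈ $4.9399 each)
Aug 6, sell 265: 265/391 × $1,931.50 → $1,309.07
After Aug 7: 286 on hand, pool $1,022.43 (≈ $3.5749 each)
After Aug 8: 613 on hand, pool $2,624.73 (≈ $4.2818 each)
After Aug 10: 854 on hand, pool $3,480.28 (≈ $4.0753 each)
Aug 13, sell 691: 691/854 × $3,480.28 → $2,816.01
Total COGS = $1,309.07 + $2,816.01 = $4,125.08
Ending inventory (cost pool remaining) = $664.27
Check: goods available $4,789.35 = COGS $4,125.08 + ending $664.27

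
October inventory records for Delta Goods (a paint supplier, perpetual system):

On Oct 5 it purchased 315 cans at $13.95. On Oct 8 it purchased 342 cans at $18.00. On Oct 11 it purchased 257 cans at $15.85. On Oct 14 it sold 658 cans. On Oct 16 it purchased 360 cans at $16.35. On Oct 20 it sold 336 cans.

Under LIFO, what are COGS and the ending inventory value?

COGS = $16,546.10; ending inventory = $3,963.60

Oct 14, 658 sold [LIFO — newest first]: 257 @ $15.85 + 342 @ $18.00 + 59 @ $13.95 = $11,052.50
Oct 20, 336 sold [LIFO — newest first]: 336 @ $16.35 = $5,493.60
Total COGS = $11,052.50 + $5,493.60 = $16,546.10
Ending inventory: 256 @ $13.95 + 24 @ $16.35 = $3,963.60
Check: goods available $20,509.70 = COGS $16,546.10 + ending $3,963.60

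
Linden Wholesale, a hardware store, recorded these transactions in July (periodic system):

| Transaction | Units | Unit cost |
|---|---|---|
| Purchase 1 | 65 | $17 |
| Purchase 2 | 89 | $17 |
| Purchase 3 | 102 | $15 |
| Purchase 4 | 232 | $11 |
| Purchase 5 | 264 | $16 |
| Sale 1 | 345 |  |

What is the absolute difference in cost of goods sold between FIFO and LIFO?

$12

FIFO COGS: 65 @ $17 + 89 @ $17 + 102 @ $15 + 89 @ $11 = $5,127
LIFO COGS: 264 @ $16 + 81 @ $11 = $5,115
Difference = |$5,127 − $5,115| = $12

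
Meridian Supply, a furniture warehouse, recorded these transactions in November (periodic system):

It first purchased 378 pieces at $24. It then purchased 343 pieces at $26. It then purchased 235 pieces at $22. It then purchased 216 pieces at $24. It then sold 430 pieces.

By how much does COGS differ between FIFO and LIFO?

$532

FIFO COGS: 378 @ $24 + 52 @ $26 = $10,424
LIFO COGS: 216 @ $24 + 214 @ $22 = $9,892
Difference = |$10,424 − $9,892| = $532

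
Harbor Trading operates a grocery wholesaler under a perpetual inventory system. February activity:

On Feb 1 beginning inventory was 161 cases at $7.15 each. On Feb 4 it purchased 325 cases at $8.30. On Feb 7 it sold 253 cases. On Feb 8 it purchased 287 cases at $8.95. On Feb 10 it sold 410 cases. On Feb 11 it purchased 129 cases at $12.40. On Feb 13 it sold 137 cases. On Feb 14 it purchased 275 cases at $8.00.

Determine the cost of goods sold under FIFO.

COGS = $6,752.10

Feb 7, 253 sold [FIFO — oldest first]: 161 @ $7.15 + 92 @ $8.30 = $1,914.75
Feb 10, 410 sold [FIFO — oldest first]: 233 @ $8.30 + 177 @ $8.95 = $3,518.05
Feb 13, 137 sold [FIFO — oldest first]: 110 @ $8.95 + 27 @ $12.40 = $1,319.30
Total COGS = $1,914.75 + $3,518.05 + $1,319.30 = $6,752.10
Ending inventory: 102 @ $12.40 + 275 @ $8.00 = $3,464.80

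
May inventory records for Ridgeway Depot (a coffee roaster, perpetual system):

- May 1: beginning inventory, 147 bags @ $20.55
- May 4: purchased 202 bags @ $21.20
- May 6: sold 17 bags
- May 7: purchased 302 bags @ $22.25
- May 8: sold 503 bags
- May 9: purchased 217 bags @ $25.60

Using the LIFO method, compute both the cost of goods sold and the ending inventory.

May 6, 17 sold [LIFO — newest first]: 17 @ $21.20 = $360.40
May 8, 503 sold [LIFO — newest first]: 302 @ $22.25 + 185 @ $21.20 + 16 @ $20.55 = $10,970.30
Total COGS = $360.40 + $10,970.30 = $11,330.70
Ending inventory: 131 @ $20.55 + 217 @ $25.60 = $8,247.25

COGS = $11,330.70; ending inventory = $8,247.25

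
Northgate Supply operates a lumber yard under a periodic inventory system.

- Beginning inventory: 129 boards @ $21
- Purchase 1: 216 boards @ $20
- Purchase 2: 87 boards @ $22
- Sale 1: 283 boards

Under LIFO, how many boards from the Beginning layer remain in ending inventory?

Sale 1 (283) [LIFO — newest first]: 87 @ $22 + 196 @ $20 = $5,834
Ending inventory: 129 @ $21 + 20 @ $20 = $3,109

129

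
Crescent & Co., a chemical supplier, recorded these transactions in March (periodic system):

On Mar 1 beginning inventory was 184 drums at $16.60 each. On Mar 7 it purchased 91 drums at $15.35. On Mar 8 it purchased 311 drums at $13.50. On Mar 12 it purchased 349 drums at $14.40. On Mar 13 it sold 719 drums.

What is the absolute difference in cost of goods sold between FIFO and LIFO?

$435.20

FIFO COGS: 184 @ $16.60 + 91 @ $15.35 + 311 @ $13.50 + 133 @ $14.40 = $10,564.95
LIFO COGS: 349 @ $14.40 + 311 @ $13.50 + 59 @ $15.35 = $10,129.75
Difference = |$10,564.95 − $10,129.75| = $435.20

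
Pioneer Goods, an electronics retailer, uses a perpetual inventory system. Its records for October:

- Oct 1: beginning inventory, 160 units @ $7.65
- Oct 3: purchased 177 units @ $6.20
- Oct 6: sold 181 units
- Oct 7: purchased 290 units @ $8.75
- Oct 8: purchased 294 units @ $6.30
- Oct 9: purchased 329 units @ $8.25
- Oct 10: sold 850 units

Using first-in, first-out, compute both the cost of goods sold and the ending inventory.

COGS = $7,618.60; ending inventory = $1,806.75

Oct 6, 181 sold [FIFO — oldest first]: 160 @ $7.65 + 21 @ $6.20 = $1,354.20
Oct 10, 850 sold [FIFO — oldest first]: 156 @ $6.20 + 290 @ $8.75 + 294 @ $6.30 + 110 @ $8.25 = $6,264.40
Total COGS = $1,354.20 + $6,264.40 = $7,618.60
Ending inventory: 219 @ $8.25 = $1,806.75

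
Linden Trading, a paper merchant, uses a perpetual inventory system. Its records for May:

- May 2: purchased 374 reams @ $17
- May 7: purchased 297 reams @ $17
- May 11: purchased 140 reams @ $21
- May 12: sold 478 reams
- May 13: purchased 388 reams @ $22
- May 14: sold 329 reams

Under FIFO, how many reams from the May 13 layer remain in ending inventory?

May 12, 478 sold [FIFO — oldest first]: 374 @ $17 + 104 @ $17 = $8,126
May 14, 329 sold [FIFO — oldest first]: 193 @ $17 + 136 @ $21 = $6,137
Total COGS = $8,126 + $6,137 = $14,263
Ending inventory: 4 @ $21 + 388 @ $22 = $8,620
Check: goods available $22,883 = COGS $14,263 + ending $8,620

388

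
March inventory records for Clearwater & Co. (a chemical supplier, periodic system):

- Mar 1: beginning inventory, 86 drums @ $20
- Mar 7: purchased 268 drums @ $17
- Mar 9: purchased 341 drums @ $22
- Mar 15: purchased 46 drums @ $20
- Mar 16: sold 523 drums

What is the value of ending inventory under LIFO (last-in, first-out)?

Ending inventory = $3,964

Mar 16, 523 sold [LIFO — newest first]: 46 @ $20 + 341 @ $22 + 136 @ $17 = $10,734
Ending inventory: 86 @ $20 + 132 @ $17 = $3,964
Check: goods available $14,698 = COGS $10,734 + ending $3,964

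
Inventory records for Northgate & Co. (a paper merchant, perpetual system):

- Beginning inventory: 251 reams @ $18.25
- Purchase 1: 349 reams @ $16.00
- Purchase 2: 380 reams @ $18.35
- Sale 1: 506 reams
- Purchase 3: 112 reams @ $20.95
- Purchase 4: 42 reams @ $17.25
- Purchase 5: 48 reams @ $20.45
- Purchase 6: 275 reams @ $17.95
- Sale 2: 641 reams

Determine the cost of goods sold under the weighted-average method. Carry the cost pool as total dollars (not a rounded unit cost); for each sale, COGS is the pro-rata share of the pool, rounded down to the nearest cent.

After Beginning: 251 on hand, pool $4,580.75 (≈ $18.2500 each)
After Purchase 1: 600 on hand, pool $10,164.75 (≈ $16.9413 each)
After Purchase 2: 980 on hand, pool $17,137.75 (≈ $17.4875 each)
Sale 1, sell 506: 506/980 × $17,137.75 → $8,848.67
After Purchase 3: 586 on hand, pool $10,635.48 (≈ $18.1493 each)
After Purchase 4: 628 on hand, pool $11,359.98 (≈ $18.0891 each)
After Purchase 5: 676 on hand, pool $12,341.58 (≈ $18.2568 each)
After Purchase 6: 951 on hand, pool $17,277.83 (≈ $18.1681 each)
Sale 2, sell 641: 641/951 × $17,277.83 → $11,645.72
Total COGS = $8,848.67 + $11,645.72 = $20,494.39
Ending inventory (cost pool remaining) = $5,632.11
Check: goods available $26,126.50 = COGS $20,494.39 + ending $5,632.11

COGS = $20,494.39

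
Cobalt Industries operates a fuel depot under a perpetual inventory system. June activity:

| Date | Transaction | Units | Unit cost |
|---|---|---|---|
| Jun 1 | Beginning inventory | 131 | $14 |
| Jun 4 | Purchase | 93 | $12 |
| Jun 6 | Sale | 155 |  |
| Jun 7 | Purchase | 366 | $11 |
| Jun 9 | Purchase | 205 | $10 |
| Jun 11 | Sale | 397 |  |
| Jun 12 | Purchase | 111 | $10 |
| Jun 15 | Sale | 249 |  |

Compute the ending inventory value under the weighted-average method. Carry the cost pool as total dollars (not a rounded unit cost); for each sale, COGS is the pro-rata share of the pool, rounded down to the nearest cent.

Ending inventory = $1,115.86

After Jun 1: 131 on hand, pool $1,834.00 (≈ $14.0000 each)
After Jun 4: 224 on hand, pool $2,950.00 (≈ $13.1696 each)
Jun 6, sell 155: 155/224 × $2,950.00 → $2,041.29
After Jun 7: 435 on hand, pool $4,934.71 (≈ $11.3442 each)
After Jun 9: 640 on hand, pool $6,984.71 (≈ $10.9136 each)
Jun 11, sell 397: 397/640 × $6,984.71 → $4,332.70
After Jun 12: 354 on hand, pool $3,762.01 (≈ $10.6271 each)
Jun 15, sell 249: 249/354 × $3,762.01 → $2,646.15
Total COGS = $2,041.29 + $4,332.70 + $2,646.15 = $9,020.14
Ending inventory (cost pool remaining) = $1,115.86
Check: goods available $10,136.00 = COGS $9,020.14 + ending $1,115.86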